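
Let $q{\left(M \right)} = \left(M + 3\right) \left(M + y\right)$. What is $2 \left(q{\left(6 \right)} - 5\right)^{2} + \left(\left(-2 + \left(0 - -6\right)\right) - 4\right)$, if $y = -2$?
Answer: $1922$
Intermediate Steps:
$q{\left(M \right)} = \left(-2 + M\right) \left(3 + M\right)$ ($q{\left(M \right)} = \left(M + 3\right) \left(M - 2\right) = \left(3 + M\right) \left(-2 + M\right) = \left(-2 + M\right) \left(3 + M\right)$)
$2 \left(q{\left(6 \right)} - 5\right)^{2} + \left(\left(-2 + \left(0 - -6\right)\right) - 4\right) = 2 \left(\left(-6 + 6 + 6^{2}\right) - 5\right)^{2} + \left(\left(-2 + \left(0 - -6\right)\right) - 4\right) = 2 \left(\left(-6 + 6 + 36\right) - 5\right)^{2} + \left(\left(-2 + \left(0 + 6\right)\right) - 4\right) = 2 \left(36 - 5\right)^{2} + \left(\left(-2 + 6\right) - 4\right) = 2 \cdot 31^{2} + \left(4 - 4\right) = 2 \cdot 961 + 0 = 1922 + 0 = 1922$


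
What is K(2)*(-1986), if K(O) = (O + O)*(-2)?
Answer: 15888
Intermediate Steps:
K(O) = -4*O (K(O) = (2*O)*(-2) = -4*O)
K(2)*(-1986) = -4*2*(-1986) = -8*(-1986) = 15888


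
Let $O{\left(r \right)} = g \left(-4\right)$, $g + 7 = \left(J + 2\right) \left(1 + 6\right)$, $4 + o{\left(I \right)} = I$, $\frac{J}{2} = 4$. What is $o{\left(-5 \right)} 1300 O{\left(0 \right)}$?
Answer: $2948400$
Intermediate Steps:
$J = 8$ ($J = 2 \cdot 4 = 8$)
$o{\left(I \right)} = -4 + I$
$g = 63$ ($g = -7 + \left(8 + 2\right) \left(1 + 6\right) = -7 + 10 \cdot 7 = -7 + 70 = 63$)
$O{\left(r \right)} = -252$ ($O{\left(r \right)} = 63 \left(-4\right) = -252$)
$o{\left(-5 \right)} 1300 O{\left(0 \right)} = \left(-4 - 5\right) 1300 \left(-252\right) = \left(-9\right) 1300 \left(-252\right) = \left(-11700\right) \left(-252\right) = 2948400$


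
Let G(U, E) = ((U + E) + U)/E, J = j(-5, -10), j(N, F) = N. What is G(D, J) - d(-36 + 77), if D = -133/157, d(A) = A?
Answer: -31134/785 ≈ -39.661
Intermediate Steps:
J = -5
D = -133/157 (D = -133*1/157 = -133/157 ≈ -0.84713)
G(U, E) = (E + 2*U)/E (G(U, E) = ((E + U) + U)/E = (E + 2*U)/E)
G(D, J) - d(-36 + 77) = (-5 + 2*(-133/157))/(-5) - (-36 + 77) = -(-5 - 266/157)/5 - 1*41 = -1/5*(-1051/157) - 41 = 1051/785 - 41 = -31134/785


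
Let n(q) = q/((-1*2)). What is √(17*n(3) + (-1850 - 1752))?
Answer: I*√14510/2 ≈ 60.229*I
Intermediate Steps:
n(q) = -q/2 (n(q) = q/(-2) = q*(-½) = -q/2)
√(17*n(3) + (-1850 - 1752)) = √(17*(-½*3) + (-1850 - 1752)) = √(17*(-3/2) - 3602) = √(-51/2 - 3602) = √(-7255/2) = I*√14510/2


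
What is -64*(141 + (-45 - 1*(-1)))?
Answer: -6208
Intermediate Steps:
-64*(141 + (-45 - 1*(-1))) = -64*(141 + (-45 + 1)) = -64*(141 - 44) = -64*97 = -6208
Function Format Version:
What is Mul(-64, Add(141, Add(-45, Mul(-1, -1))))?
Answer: -6208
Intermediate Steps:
Mul(-64, Add(141, Add(-45, Mul(-1, -1)))) = Mul(-64, Add(141, Add(-45, 1))) = Mul(-64, Add(141, -44)) = Mul(-64, 97) = -6208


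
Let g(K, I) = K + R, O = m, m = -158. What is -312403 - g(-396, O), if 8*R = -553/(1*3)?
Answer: -7487615/24 ≈ -3.1198e+5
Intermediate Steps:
O = -158
R = -553/24 (R = (-553/(1*3))/8 = (-553/3)/8 = (-553*1/3)/8 = (1/8)*(-553/3) = -553/24 ≈ -23.042)
g(K, I) = -553/24 + K (g(K, I) = K - 553/24 = -553/24 + K)
-312403 - g(-396, O) = -312403 - (-553/24 - 396) = -312403 - 1*(-10057/24) = -312403 + 10057/24 = -7487615/24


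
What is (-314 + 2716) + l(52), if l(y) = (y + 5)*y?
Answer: 5366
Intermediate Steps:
l(y) = y*(5 + y) (l(y) = (5 + y)*y = y*(5 + y))
(-314 + 2716) + l(52) = (-314 + 2716) + 52*(5 + 52) = 2402 + 52*57 = 2402 + 2964 = 5366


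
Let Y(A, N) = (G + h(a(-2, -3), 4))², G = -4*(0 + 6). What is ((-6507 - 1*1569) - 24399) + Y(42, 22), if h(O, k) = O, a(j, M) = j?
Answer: -31799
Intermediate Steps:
G = -24 (G = -4*6 = -24)
Y(A, N) = 676 (Y(A, N) = (-24 - 2)² = (-26)² = 676)
((-6507 - 1*1569) - 24399) + Y(42, 22) = ((-6507 - 1*1569) - 24399) + 676 = ((-6507 - 1569) - 24399) + 676 = (-8076 - 24399) + 676 = -32475 + 676 = -31799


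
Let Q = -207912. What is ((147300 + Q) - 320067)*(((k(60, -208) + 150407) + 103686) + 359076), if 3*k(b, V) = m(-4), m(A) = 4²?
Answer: -233422592039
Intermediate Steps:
m(A) = 16
k(b, V) = 16/3 (k(b, V) = (⅓)*16 = 16/3)
((147300 + Q) - 320067)*(((k(60, -208) + 150407) + 103686) + 359076) = ((147300 - 207912) - 320067)*(((16/3 + 150407) + 103686) + 359076) = (-60612 - 320067)*((451237/3 + 103686) + 359076) = -380679*(762295/3 + 359076) = -380679*1839523/3 = -233422592039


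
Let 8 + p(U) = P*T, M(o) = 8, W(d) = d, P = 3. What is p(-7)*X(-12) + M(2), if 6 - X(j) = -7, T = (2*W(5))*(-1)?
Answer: -486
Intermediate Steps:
T = -10 (T = (2*5)*(-1) = 10*(-1) = -10)
X(j) = 13 (X(j) = 6 - 1*(-7) = 6 + 7 = 13)
p(U) = -38 (p(U) = -8 + 3*(-10) = -8 - 30 = -38)
p(-7)*X(-12) + M(2) = -38*13 + 8 = -494 + 8 = -486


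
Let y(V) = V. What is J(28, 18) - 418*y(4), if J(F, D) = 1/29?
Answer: -48487/29 ≈ -1672.0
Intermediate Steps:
J(F, D) = 1/29
J(28, 18) - 418*y(4) = 1/29 - 418*4 = 1/29 - 1672 = -48487/29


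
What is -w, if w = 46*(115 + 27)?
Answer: -6532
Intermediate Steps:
w = 6532 (w = 46*142 = 6532)
-w = -1*6532 = -6532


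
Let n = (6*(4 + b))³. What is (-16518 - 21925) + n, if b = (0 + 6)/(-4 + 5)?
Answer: 177557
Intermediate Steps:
b = 6 (b = 6/1 = 6*1 = 6)
n = 216000 (n = (6*(4 + 6))³ = (6*10)³ = 60³ = 216000)
(-16518 - 21925) + n = (-16518 - 21925) + 216000 = -38443 + 216000 = 177557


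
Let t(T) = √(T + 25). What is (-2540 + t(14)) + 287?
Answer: -2253 + √39 ≈ -2246.8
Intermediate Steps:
t(T) = √(25 + T)
(-2540 + t(14)) + 287 = (-2540 + √(25 + 14)) + 287 = (-2540 + √39) + 287 = -2253 + √39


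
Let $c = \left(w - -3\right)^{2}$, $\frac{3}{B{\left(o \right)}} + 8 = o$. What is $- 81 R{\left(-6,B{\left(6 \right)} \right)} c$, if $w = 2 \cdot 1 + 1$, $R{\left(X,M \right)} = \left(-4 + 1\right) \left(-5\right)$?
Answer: $-43740$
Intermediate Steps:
$B{\left(o \right)} = \frac{3}{-8 + o}$
$R{\left(X,M \right)} = 15$ ($R{\left(X,M \right)} = \left(-3\right) \left(-5\right) = 15$)
$w = 3$ ($w = 2 + 1 = 3$)
$c = 36$ ($c = \left(3 - -3\right)^{2} = \left(3 + \left(-2 + 5\right)\right)^{2} = \left(3 + 3\right)^{2} = 6^{2} = 36$)
$- 81 R{\left(-6,B{\left(6 \right)} \right)} c = \left(-81\right) 15 \cdot 36 = \left(-1215\right) 36 = -43740$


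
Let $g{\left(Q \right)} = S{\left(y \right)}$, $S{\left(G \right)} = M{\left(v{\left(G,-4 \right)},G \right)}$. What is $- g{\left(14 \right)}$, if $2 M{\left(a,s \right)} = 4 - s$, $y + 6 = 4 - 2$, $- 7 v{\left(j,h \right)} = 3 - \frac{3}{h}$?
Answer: $-4$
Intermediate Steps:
$v{\left(j,h \right)} = - \frac{3}{7} + \frac{3}{7 h}$ ($v{\left(j,h \right)} = - \frac{3 - \frac{3}{h}}{7} = - \frac{3}{7} + \frac{3}{7 h}$)
$y = -4$ ($y = -6 + \left(4 - 2\right) = -6 + 2 = -4$)
$M{\left(a,s \right)} = 2 - \frac{s}{2}$ ($M{\left(a,s \right)} = \frac{4 - s}{2} = 2 - \frac{s}{2}$)
$S{\left(G \right)} = 2 - \frac{G}{2}$
$g{\left(Q \right)} = 4$ ($g{\left(Q \right)} = 2 - -2 = 2 + 2 = 4$)
$- g{\left(14 \right)} = \left(-1\right) 4 = -4$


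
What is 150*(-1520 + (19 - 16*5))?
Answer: -237150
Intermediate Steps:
150*(-1520 + (19 - 16*5)) = 150*(-1520 + (19 - 80)) = 150*(-1520 - 61) = 150*(-1581) = -237150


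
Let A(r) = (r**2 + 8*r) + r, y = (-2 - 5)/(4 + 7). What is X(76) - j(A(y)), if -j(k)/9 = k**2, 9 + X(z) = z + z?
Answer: 5826287/14641 ≈ 397.94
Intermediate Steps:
X(z) = -9 + 2*z (X(z) = -9 + (z + z) = -9 + 2*z)
y = -7/11 ≈ -0.63636
A(r) = r**2 + 9*r
j(k) = -9*k**2
X(76) - j(A(y)) = (-9 + 2*76) - (-9)*(-7*(9 - 7/11)/11)**2 = (-9 + 152) - (-9)*(-7/11*92/11)**2 = 143 - (-9)*(-644/121)**2 = 143 - (-9)*414736/14641 = 143 - 1*(-3732624/14641) = 143 + 3732624/14641 = 5826287/14641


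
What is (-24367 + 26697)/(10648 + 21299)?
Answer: 2330/31947 ≈ 0.072933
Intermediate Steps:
(-24367 + 26697)/(10648 + 21299) = 2330/31947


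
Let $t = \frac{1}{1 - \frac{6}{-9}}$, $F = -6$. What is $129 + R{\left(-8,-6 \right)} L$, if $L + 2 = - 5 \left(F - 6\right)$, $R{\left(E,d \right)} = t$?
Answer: $\frac{819}{5} \approx 163.8$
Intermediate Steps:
$t = \frac{3}{5}$ ($t = \frac{1}{1 - - \frac{2}{3}} = \frac{1}{1 + \frac{2}{3}} = \frac{1}{\frac{5}{3}} = \frac{3}{5} \approx 0.6$)
$R{\left(E,d \right)} = \frac{3}{5}$
$L = 58$ ($L = -2 - 5 \left(-6 - 6\right) = -2 - -60 = -2 + 60 = 58$)
$129 + R{\left(-8,-6 \right)} L = 129 + \frac{3}{5} \cdot 58 = 129 + \frac{174}{5} = \frac{819}{5}$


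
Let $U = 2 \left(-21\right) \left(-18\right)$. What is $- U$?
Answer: $-756$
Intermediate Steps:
$U = 756$ ($U = \left(-42\right) \left(-18\right) = 756$)
$- U = \left(-1\right) 756 = -756$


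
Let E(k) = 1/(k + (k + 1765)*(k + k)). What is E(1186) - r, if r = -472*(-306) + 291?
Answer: -1013199644633/7000958 ≈ -1.4472e+5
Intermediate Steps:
E(k) = 1/(k + 2*k*(1765 + k)) (E(k) = 1/(k + (1765 + k)*(2*k)) = 1/(k + 2*k*(1765 + k)))
r = 144723 (r = 144432 + 291 = 144723)
E(1186) - r = 1/(1186*(3531 + 2*1186)) - 1*144723 = 1/(1186*(3531 + 2372)) - 144723 = (1/1186)/5903 - 144723 = (1/1186)*(1/5903) - 144723 = 1/7000958 - 144723 = -1013199644633/7000958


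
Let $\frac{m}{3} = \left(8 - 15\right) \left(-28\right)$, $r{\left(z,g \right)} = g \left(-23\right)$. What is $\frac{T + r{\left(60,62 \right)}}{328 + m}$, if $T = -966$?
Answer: $- \frac{598}{229} \approx -2.6114$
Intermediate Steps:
$r{\left(z,g \right)} = - 23 g$
$m = 588$ ($m = 3 \left(8 - 15\right) \left(-28\right) = 3 \left(\left(-7\right) \left(-28\right)\right) = 3 \cdot 196 = 588$)
$\frac{T + r{\left(60,62 \right)}}{328 + m} = \frac{-966 - 1426}{328 + 588} = \frac{-966 - 1426}{916} = \left(-2392\right) \frac{1}{916} = - \frac{598}{229}$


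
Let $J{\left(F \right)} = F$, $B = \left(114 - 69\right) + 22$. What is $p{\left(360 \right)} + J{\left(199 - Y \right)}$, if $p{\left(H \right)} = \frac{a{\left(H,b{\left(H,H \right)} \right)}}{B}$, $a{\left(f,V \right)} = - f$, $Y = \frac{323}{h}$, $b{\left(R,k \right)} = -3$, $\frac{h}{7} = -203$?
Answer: $\frac{18456274}{95207} \approx 193.85$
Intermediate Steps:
$h = -1421$ ($h = 7 \left(-203\right) = -1421$)
$Y = - \frac{323}{1421}$ ($Y = \frac{323}{-1421} = 323 \left(- \frac{1}{1421}\right) = - \frac{323}{1421} \approx -0.2273$)
$B = 67$ ($B = 45 + 22 = 67$)
$p{\left(H \right)} = - \frac{H}{67}$ ($p{\left(H \right)} = \frac{\left(-1\right) H}{67} = - H \frac{1}{67} = - \frac{H}{67}$)
$p{\left(360 \right)} + J{\left(199 - Y \right)} = \left(- \frac{1}{67}\right) 360 + \left(199 - - \frac{323}{1421}\right) = - \frac{360}{67} + \left(199 + \frac{323}{1421}\right) = - \frac{360}{67} + \frac{283102}{1421} = \frac{18456274}{95207}$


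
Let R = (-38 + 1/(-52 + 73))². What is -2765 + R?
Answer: -584156/441 ≈ -1324.6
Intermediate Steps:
R = 635209/441 (R = (-38 + 1/21)² = (-797/21)² = 635209/441 ≈ 1440.4)
-2765 + R = -2765 + 635209/441 = -584156/441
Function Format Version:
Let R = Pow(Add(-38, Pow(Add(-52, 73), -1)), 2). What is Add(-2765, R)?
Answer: Rational(-584156, 441) ≈ -1324.6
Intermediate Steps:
R = Rational(635209, 441) (R = Pow(Add(-38, Pow(21, -1)), 2) = Pow(Add(-38, Rational(1, 21)), 2) = Pow(Rational(-797, 21), 2) = Rational(635209, 441) ≈ 1440.4)
Add(-2765, R) = Add(-2765, Rational(635209, 441)) = Rational(-584156, 441)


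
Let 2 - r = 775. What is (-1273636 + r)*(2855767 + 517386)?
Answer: -4298776541577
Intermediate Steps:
r = -773 (r = 2 - 1*775 = 2 - 775 = -773)
(-1273636 + r)*(2855767 + 517386) = (-1273636 - 773)*(2855767 + 517386) = -1274409*3373153 = -4298776541577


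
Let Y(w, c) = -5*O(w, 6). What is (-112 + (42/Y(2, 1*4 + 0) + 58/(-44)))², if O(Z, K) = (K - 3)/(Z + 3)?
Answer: 7845601/484 ≈ 16210.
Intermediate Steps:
O(Z, K) = (-3 + K)/(3 + Z)
Y(w, c) = -15/(3 + w) (Y(w, c) = -5*(-3 + 6)/(3 + w) = -5*3/(3 + w) = -15/(3 + w))
(-112 + (42/Y(2, 1*4 + 0) + 58/(-44)))² = (-112 + (42/((-15/(3 + 2))) + 58/(-44)))² = (-112 + (42/((-15/5)) + 58*(-1/44)))² = (-112 + (42/((-15*⅕)) - 29/22))² = (-112 + (42/(-3) - 29/22))² = (-112 + (42*(-⅓) - 29/22))² = (-112 + (-14 - 29/22))² = (-112 - 337/22)² = (-2801/22)² = 7845601/484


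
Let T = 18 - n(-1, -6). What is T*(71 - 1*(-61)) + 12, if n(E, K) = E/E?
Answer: 2256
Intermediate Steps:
n(E, K) = 1
T = 17 (T = 18 - 1*1 = 18 - 1 = 17)
T*(71 - 1*(-61)) + 12 = 17*(71 - 1*(-61)) + 12 = 17*(71 + 61) + 12 = 17*132 + 12 = 2244 + 12 = 2256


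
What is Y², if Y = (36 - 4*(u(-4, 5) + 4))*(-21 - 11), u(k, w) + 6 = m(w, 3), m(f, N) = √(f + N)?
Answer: 2113536 - 720896*√2 ≈ 1.0940e+6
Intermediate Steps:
m(f, N) = √(N + f)
u(k, w) = -6 + √(3 + w)
Y = -1408 + 256*√2 (Y = (36 - 4*((-6 + √(3 + 5)) + 4))*(-21 - 11) = (36 - 4*((-6 + √8) + 4))*(-32) = (36 - 4*((-6 + 2*√2) + 4))*(-32) = (36 - 4*(-2 + 2*√2))*(-32) = (36 + (8 - 8*√2))*(-32) = (44 - 8*√2)*(-32) = -1408 + 256*√2 ≈ -1046.0)
Y² = (-1408 + 256*√2)²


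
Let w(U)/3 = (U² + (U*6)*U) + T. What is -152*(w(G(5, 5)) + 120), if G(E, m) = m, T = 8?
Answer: -101688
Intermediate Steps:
w(U) = 24 + 21*U² (w(U) = 3*((U² + (U*6)*U) + 8) = 3*((U² + (6*U)*U) + 8) = 3*((U² + 6*U²) + 8) = 3*(7*U² + 8) = 3*(8 + 7*U²) = 24 + 21*U²)
-152*(w(G(5, 5)) + 120) = -152*((24 + 21*5²) + 120) = -152*((24 + 21*25) + 120) = -152*((24 + 525) + 120) = -152*(549 + 120) = -152*669 = -101688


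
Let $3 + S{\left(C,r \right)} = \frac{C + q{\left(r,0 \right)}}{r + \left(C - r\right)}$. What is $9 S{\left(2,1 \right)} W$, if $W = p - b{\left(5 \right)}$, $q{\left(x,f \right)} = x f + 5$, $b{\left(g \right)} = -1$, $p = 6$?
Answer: $\frac{63}{2} \approx 31.5$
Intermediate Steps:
$q{\left(x,f \right)} = 5 + f x$ ($q{\left(x,f \right)} = f x + 5 = 5 + f x$)
$W = 7$ ($W = 6 - -1 = 6 + 1 = 7$)
$S{\left(C,r \right)} = -3 + \frac{5 + C}{C}$ ($S{\left(C,r \right)} = -3 + \frac{C + \left(5 + 0 r\right)}{r + \left(C - r\right)} = -3 + \frac{C + \left(5 + 0\right)}{C} = -3 + \frac{C + 5}{C} = -3 + \frac{5 + C}{C}$)
$9 S{\left(2,1 \right)} W = 9 \left(-2 + \frac{5}{2}\right) 7 = 9 \cdot \frac{1}{2} \cdot 7 = \frac{9}{2} \cdot 7 = \frac{63}{2}$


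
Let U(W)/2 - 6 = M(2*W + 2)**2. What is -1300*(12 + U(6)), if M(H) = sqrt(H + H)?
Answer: -104000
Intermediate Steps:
M(H) = sqrt(2)*sqrt(H) (M(H) = sqrt(2*H) = sqrt(2)*sqrt(H))
U(W) = 20 + 8*W (U(W) = 12 + 2*(sqrt(2)*sqrt(2*W + 2))**2 = 12 + 2*(sqrt(2)*sqrt(2 + 2*W))**2 = 12 + 2*(4 + 4*W) = 12 + (8 + 8*W) = 20 + 8*W)
-1300*(12 + U(6)) = -1300*(12 + (20 + 8*6)) = -1300*(12 + (20 + 48)) = -1300*(12 + 68) = -1300*80 = -104000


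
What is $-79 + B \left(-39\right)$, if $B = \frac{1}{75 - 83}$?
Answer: $- \frac{593}{8} \approx -74.125$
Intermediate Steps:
$B = - \frac{1}{8}$ ($B = \frac{1}{-8} = - \frac{1}{8} \approx -0.125$)
$-79 + B \left(-39\right) = -79 - - \frac{39}{8} = -79 + \frac{39}{8} = - \frac{593}{8}$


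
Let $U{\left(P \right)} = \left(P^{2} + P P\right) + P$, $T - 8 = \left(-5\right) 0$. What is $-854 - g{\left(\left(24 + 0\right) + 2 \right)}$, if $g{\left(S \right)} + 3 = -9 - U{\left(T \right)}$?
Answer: $-706$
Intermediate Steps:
$T = 8$ ($T = 8 - 0 = 8 + 0 = 8$)
$U{\left(P \right)} = P + 2 P^{2}$ ($U{\left(P \right)} = \left(P^{2} + P^{2}\right) + P = 2 P^{2} + P = P + 2 P^{2}$)
$g{\left(S \right)} = -148$ ($g{\left(S \right)} = -3 - \left(9 + 8 \left(1 + 2 \cdot 8\right)\right) = -3 - \left(9 + 8 \left(1 + 16\right)\right) = -3 - \left(9 + 8 \cdot 17\right) = -3 - 145 = -148$)
$-854 - g{\left(\left(24 + 0\right) + 2 \right)} = -854 - -148 = -854 + 148 = -706$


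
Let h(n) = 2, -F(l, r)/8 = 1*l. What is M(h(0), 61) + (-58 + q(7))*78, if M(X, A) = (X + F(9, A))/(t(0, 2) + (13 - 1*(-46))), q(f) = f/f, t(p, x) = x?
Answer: -271276/61 ≈ -4447.1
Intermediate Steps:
F(l, r) = -8*l
q(f) = 1
M(X, A) = -72/61 + X/61 (M(X, A) = (X - 8*9)/(2 + (13 - 1*(-46))) = (X - 72)/(2 + (13 + 46)) = (-72 + X)/(2 + 59) = (-72 + X)/61 = (-72 + X)*(1/61) = -72/61 + X/61)
M(h(0), 61) + (-58 + q(7))*78 = (-72/61 + (1/61)*2) + (-58 + 1)*78 = (-72/61 + 2/61) - 57*78 = -70/61 - 4446 = -271276/61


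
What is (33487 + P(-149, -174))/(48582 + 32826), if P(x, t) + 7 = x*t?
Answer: 9901/13568 ≈ 0.72973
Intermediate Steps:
P(x, t) = -7 + t*x (P(x, t) = -7 + x*t = -7 + t*x)
(33487 + P(-149, -174))/(48582 + 32826) = (33487 + (-7 - 174*(-149)))/(48582 + 32826) = (33487 + (-7 + 25926))/81408 = (33487 + 25919)*(1/81408) = 59406*(1/81408) = 9901/13568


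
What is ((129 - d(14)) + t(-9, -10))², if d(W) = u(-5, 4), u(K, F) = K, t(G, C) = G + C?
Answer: 13225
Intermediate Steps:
t(G, C) = C + G
d(W) = -5
((129 - d(14)) + t(-9, -10))² = ((129 - 1*(-5)) + (-10 - 9))² = ((129 + 5) - 19)² = (134 - 19)² = 115² = 13225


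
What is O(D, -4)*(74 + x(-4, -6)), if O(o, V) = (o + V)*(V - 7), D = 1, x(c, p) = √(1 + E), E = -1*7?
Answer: 2442 + 33*I*√6 ≈ 2442.0 + 80.833*I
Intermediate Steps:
E = -7
x(c, p) = I*√6 (x(c, p) = √(1 - 7) = √(-6) = I*√6)
O(o, V) = (-7 + V)*(V + o) (O(o, V) = (V + o)*(-7 + V) = (-7 + V)*(V + o))
O(D, -4)*(74 + x(-4, -6)) = ((-4)² - 7*(-4) - 7*1 - 4*1)*(74 + I*√6) = (16 + 28 - 7 - 4)*(74 + I*√6) = 33*(74 + I*√6) = 2442 + 33*I*√6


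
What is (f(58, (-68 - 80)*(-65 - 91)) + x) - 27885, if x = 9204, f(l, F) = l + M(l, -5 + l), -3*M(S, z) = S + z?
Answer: -18660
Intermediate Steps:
M(S, z) = -S/3 - z/3 (M(S, z) = -(S + z)/3 = -S/3 - z/3)
f(l, F) = 5/3 + l/3 (f(l, F) = l + (-l/3 - (-5 + l)/3) = l + (-l/3 + (5/3 - l/3)) = l + (5/3 - 2*l/3) = 5/3 + l/3)
(f(58, (-68 - 80)*(-65 - 91)) + x) - 27885 = ((5/3 + (⅓)*58) + 9204) - 27885 = ((5/3 + 58/3) + 9204) - 27885 = (21 + 9204) - 27885 = 9225 - 27885 = -18660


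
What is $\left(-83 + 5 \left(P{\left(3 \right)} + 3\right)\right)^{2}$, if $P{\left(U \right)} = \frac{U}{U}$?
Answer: $3969$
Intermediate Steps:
$P{\left(U \right)} = 1$
$\left(-83 + 5 \left(P{\left(3 \right)} + 3\right)\right)^{2} = \left(-83 + 5 \left(1 + 3\right)\right)^{2} = \left(-83 + 5 \cdot 4\right)^{2} = \left(-83 + 20\right)^{2} = \left(-63\right)^{2} = 3969$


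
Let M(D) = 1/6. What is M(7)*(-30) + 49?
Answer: 44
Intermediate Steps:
M(D) = ⅙ (M(D) = 1*(⅙) = ⅙)
M(7)*(-30) + 49 = (⅙)*(-30) + 49 = -5 + 49 = 44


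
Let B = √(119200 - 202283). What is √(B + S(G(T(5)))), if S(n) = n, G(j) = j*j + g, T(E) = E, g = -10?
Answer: √(15 + I*√83083) ≈ 12.321 + 11.697*I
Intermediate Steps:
G(j) = -10 + j² (G(j) = j*j - 10 = j² - 10 = -10 + j²)
B = I*√83083 (B = √(-83083) = I*√83083 ≈ 288.24*I)
√(B + S(G(T(5)))) = √(I*√83083 + (-10 + 5²)) = √(I*√83083 + (-10 + 25)) = √(I*√83083 + 15) = √(15 + I*√83083)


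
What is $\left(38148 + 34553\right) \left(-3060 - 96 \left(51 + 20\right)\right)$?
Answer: $-717995076$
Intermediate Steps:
$\left(38148 + 34553\right) \left(-3060 - 96 \left(51 + 20\right)\right) = 72701 \left(-3060 - 6816\right) = 72701 \left(-9876\right) = -717995076$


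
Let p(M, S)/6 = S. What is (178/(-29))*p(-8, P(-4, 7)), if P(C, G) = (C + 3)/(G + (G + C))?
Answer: 534/145 ≈ 3.6828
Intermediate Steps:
P(C, G) = (3 + C)/(C + 2*G) (P(C, G) = (3 + C)/(G + (C + G)) = (3 + C)/(C + 2*G))
p(M, S) = 6*S
(178/(-29))*p(-8, P(-4, 7)) = (178/(-29))*(6*((3 - 4)/(-4 + 2*7))) = (178*(-1/29))*(6*(-1/(-4 + 14))) = -1068*-1/10/29 = -1068*(⅒)*(-1)/29 = -1068*(-1)/(29*10) = -178/29*(-⅗) = 534/145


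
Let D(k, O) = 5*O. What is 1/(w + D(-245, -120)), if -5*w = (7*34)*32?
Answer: -5/10616 ≈ -0.00047099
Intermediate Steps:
w = -7616/5 (w = -7*34*32/5 = -238*32/5 = -⅕*7616 = -7616/5 ≈ -1523.2)
1/(w + D(-245, -120)) = 1/(-7616/5 + 5*(-120)) = 1/(-7616/5 - 600) = 1/(-10616/5) = -5/10616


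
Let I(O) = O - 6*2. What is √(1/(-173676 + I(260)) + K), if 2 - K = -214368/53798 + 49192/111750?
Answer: √3767095745225928406986170115/26065909726050 ≈ 2.3547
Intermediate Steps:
I(O) = -12 + O (I(O) = O - 12 = -12 + O)
K = 8333261446/1502981625 (K = 2 - (-214368/53798 + 49192/111750) = 2 - (-214368*1/53798 + 49192*(1/111750)) = 2 - (-107184/26899 + 24596/55875) = 2 - 1*(-5327298196/1502981625) = 2 + 5327298196/1502981625 = 8333261446/1502981625 ≈ 5.5445)
√(1/(-173676 + I(260)) + K) = √(1/(-173676 + (-12 + 260)) + 8333261446/1502981625) = √(1/(-173676 + 248) + 8333261446/1502981625) = √(1/(-173428) + 8333261446/1502981625) = √(-1/173428 + 8333261446/1502981625) = √(1445219363075263/260659097260500) = √3767095745225928406986170115/26065909726050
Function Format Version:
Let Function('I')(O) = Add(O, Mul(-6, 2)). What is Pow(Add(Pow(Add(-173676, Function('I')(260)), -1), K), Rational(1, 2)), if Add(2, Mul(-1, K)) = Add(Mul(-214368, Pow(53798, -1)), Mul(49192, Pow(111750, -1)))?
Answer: Mul(Rational(1, 26065909726050), Pow(3767095745225928406986170115, Rational(1, 2))) ≈ 2.3547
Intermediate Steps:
Function('I')(O) = Add(-12, O) (Function('I')(O) = Add(O, -12) = Add(-12, O))
K = Rational(8333261446, 1502981625) (K = Add(2, Mul(-1, Add(Mul(-214368, Pow(53798, -1)), Mul(49192, Pow(111750, -1))))) = Add(2, Mul(-1, Add(Mul(-214368, Rational(1, 53798)), Mul(49192, Rational(1, 111750))))) = Add(2, Mul(-1, Add(Rational(-107184, 26899), Rational(24596, 55875)))) = Add(2, Mul(-1, Rational(-5327298196, 1502981625))) = Add(2, Rational(5327298196, 1502981625)) = Rational(8333261446, 1502981625) ≈ 5.5445)
Pow(Add(Pow(Add(-173676, Function('I')(260)), -1), K), Rational(1, 2)) = Pow(Add(Pow(Add(-173676, Add(-12, 260)), -1), Rational(8333261446, 1502981625)), Rational(1, 2)) = Pow(Add(Pow(Add(-173676, 248), -1), Rational(8333261446, 1502981625)), Rational(1, 2)) = Pow(Add(Pow(-173428, -1), Rational(8333261446, 1502981625)), Rational(1, 2)) = Pow(Add(Rational(-1, 173428), Rational(8333261446, 1502981625)), Rational(1, 2)) = Pow(Rational(1445219363075263, 260659097260500), Rational(1, 2)) = Mul(Rational(1, 26065909726050), Pow(3767095745225928406986170115, Rational(1, 2)))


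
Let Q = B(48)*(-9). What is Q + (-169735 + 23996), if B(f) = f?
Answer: -146171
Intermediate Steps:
Q = -432 (Q = 48*(-9) = -432)
Q + (-169735 + 23996) = -432 + (-169735 + 23996) = -432 - 145739 = -146171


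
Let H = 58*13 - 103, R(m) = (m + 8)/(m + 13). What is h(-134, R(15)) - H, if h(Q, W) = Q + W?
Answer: -21957/28 ≈ -784.18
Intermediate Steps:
R(m) = (8 + m)/(13 + m)
H = 651 (H = 754 - 103 = 651)
h(-134, R(15)) - H = (-134 + (8 + 15)/(13 + 15)) - 1*651 = (-134 + 23/28) - 651 = -3729/28 - 651 = -21957/28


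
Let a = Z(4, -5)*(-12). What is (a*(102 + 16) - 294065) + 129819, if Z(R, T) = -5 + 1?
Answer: -158582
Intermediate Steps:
Z(R, T) = -4
a = 48 (a = -4*(-12) = 48)
(a*(102 + 16) - 294065) + 129819 = (48*(102 + 16) - 294065) + 129819 = (48*118 - 294065) + 129819 = (5664 - 294065) + 129819 = -288401 + 129819 = -158582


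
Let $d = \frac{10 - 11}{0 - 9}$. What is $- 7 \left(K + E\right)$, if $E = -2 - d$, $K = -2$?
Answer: $\frac{259}{9} \approx 28.778$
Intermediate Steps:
$d = \frac{1}{9}$ ($d = - \frac{1}{-9} = \left(-1\right) \left(- \frac{1}{9}\right) = \frac{1}{9} \approx 0.11111$)
$E = - \frac{19}{9}$ ($E = -2 - \frac{1}{9} = - \frac{19}{9} \approx -2.1111$)
$- 7 \left(K + E\right) = - 7 \left(-2 - \frac{19}{9}\right) = \left(-7\right) \left(- \frac{37}{9}\right) = \frac{259}{9}$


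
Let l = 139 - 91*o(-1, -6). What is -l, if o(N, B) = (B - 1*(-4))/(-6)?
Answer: -326/3 ≈ -108.67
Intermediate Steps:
o(N, B) = -⅔ - B/6 (o(N, B) = (B + 4)*(-⅙) = (4 + B)*(-⅙) = -⅔ - B/6)
l = 326/3 (l = 139 - 91*(-⅔ - ⅙*(-6)) = 139 - 91*(-⅔ + 1) = 139 - 91*⅓ = 139 - 91/3 = 326/3 ≈ 108.67)
-l = -1*326/3 = -326/3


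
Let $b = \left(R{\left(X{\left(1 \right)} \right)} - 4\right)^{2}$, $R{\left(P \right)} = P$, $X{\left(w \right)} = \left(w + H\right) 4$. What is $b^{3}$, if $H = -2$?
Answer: $262144$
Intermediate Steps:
$X{\left(w \right)} = -8 + 4 w$ ($X{\left(w \right)} = \left(w - 2\right) 4 = \left(-2 + w\right) 4 = -8 + 4 w$)
$b = 64$ ($b = \left(\left(-8 + 4 \cdot 1\right) - 4\right)^{2} = \left(\left(-8 + 4\right) - 4\right)^{2} = \left(-4 - 4\right)^{2} = \left(-8\right)^{2} = 64$)
$b^{3} = 64^{3} = 262144$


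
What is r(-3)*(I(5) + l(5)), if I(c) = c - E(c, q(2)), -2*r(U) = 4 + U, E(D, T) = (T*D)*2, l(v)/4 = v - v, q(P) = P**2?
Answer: 35/2 ≈ 17.500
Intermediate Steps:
l(v) = 0 (l(v) = 4*(v - v) = 4*0 = 0)
E(D, T) = 2*D*T (E(D, T) = (D*T)*2 = 2*D*T)
r(U) = -2 - U/2 (r(U) = -(4 + U)/2 = -2 - U/2)
I(c) = -7*c (I(c) = c - 2*c*2**2 = c - 2*c*4 = c - 8*c = -7*c)
r(-3)*(I(5) + l(5)) = (-2 - 1/2*(-3))*(-7*5 + 0) = (-2 + 3/2)*(-35 + 0) = -1/2*(-35) = 35/2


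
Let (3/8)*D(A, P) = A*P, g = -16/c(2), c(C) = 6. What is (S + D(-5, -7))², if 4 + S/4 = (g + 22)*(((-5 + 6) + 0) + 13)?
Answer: 1345600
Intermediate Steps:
g = -8/3 (g = -16/6 = -16*⅙ = -8/3 ≈ -2.6667)
D(A, P) = 8*A*P/3 (D(A, P) = 8*(A*P)/3 = 8*A*P/3)
S = 3200/3 (S = -16 + 4*((-8/3 + 22)*(((-5 + 6) + 0) + 13)) = -16 + 4*(58*((1 + 0) + 13)/3) = -16 + 4*(58*(1 + 13)/3) = -16 + 4*((58/3)*14) = -16 + 4*(812/3) = -16 + 3248/3 = 3200/3 ≈ 1066.7)
(S + D(-5, -7))² = (3200/3 + (8/3)*(-5)*(-7))² = (3200/3 + 280/3)² = 1160² = 1345600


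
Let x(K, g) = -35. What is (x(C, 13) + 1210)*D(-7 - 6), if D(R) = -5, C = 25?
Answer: -5875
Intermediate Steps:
(x(C, 13) + 1210)*D(-7 - 6) = (-35 + 1210)*(-5) = 1175*(-5) = -5875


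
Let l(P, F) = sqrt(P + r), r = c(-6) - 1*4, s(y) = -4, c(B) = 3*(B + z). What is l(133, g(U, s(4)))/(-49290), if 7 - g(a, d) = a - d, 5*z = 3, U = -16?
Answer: -sqrt(705)/123225 ≈ -0.00021547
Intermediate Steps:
z = 3/5 (z = (1/5)*3 = 3/5 ≈ 0.60000)
c(B) = 9/5 + 3*B (c(B) = 3*(B + 3/5) = 3*(3/5 + B) = 9/5 + 3*B)
g(a, d) = 7 + d - a (g(a, d) = 7 - (a - d) = 7 + (d - a) = 7 + d - a)
r = -101/5 (r = (9/5 + 3*(-6)) - 1*4 = (9/5 - 18) - 4 = -81/5 - 4 = -101/5 ≈ -20.200)
l(P, F) = sqrt(-101/5 + P) (l(P, F) = sqrt(P - 101/5) = sqrt(-101/5 + P))
l(133, g(U, s(4)))/(-49290) = (sqrt(-505 + 25*133)/5)/(-49290) = (sqrt(-505 + 3325)/5)*(-1/49290) = (sqrt(2820)/5)*(-1/49290) = ((2*sqrt(705))/5)*(-1/49290) = (2*sqrt(705)/5)*(-1/49290) = -sqrt(705)/123225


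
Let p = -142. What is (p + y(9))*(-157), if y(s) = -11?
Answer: 24021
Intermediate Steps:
(p + y(9))*(-157) = (-142 - 11)*(-157) = -153*(-157) = 24021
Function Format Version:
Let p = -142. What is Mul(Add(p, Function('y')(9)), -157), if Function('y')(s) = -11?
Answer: 24021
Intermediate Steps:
Mul(Add(p, Function('y')(9)), -157) = Mul(Add(-142, -11), -157) = Mul(-153, -157) = 24021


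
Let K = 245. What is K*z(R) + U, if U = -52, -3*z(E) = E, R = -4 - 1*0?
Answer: 824/3 ≈ 274.67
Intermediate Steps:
R = -4 (R = -4 + 0 = -4)
z(E) = -E/3
K*z(R) + U = 245*(-⅓*(-4)) - 52 = 245*(4/3) - 52 = 980/3 - 52 = 824/3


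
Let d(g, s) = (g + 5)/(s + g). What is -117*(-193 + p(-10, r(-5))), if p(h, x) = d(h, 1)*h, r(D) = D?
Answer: 23231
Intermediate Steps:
d(g, s) = (5 + g)/(g + s)
p(h, x) = h*(5 + h)/(1 + h) (p(h, x) = ((5 + h)/(h + 1))*h = ((5 + h)/(1 + h))*h = h*(5 + h)/(1 + h))
-117*(-193 + p(-10, r(-5))) = -117*(-193 - 10*(5 - 10)/(1 - 10)) = -117*(-193 - 10*(-5)/(-9)) = -117*(-193 - 10*(-⅑)*(-5)) = -117*(-193 - 50/9) = -117*(-1787/9) = 23231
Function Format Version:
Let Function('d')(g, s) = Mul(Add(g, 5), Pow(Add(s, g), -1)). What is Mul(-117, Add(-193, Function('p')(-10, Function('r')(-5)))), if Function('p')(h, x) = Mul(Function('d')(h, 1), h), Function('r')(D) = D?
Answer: 23231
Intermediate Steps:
Function('d')(g, s) = Mul(Pow(Add(g, s), -1), Add(5, g)) (Function('d')(g, s) = Mul(Add(5, g), Pow(Add(g, s), -1)) = Mul(Pow(Add(g, s), -1), Add(5, g)))
Function('p')(h, x) = Mul(h, Pow(Add(1, h), -1), Add(5, h)) (Function('p')(h, x) = Mul(Mul(Pow(Add(h, 1), -1), Add(5, h)), h) = Mul(Mul(Pow(Add(1, h), -1), Add(5, h)), h) = Mul(h, Pow(Add(1, h), -1), Add(5, h)))
Mul(-117, Add(-193, Function('p')(-10, Function('r')(-5)))) = Mul(-117, Add(-193, Mul(-10, Pow(Add(1, -10), -1), Add(5, -10)))) = Mul(-117, Add(-193, Mul(-10, Pow(-9, -1), -5))) = Mul(-117, Add(-193, Mul(-10, Rational(-1, 9), -5))) = Mul(-117, Add(-193, Rational(-50, 9))) = Mul(-117, Rational(-1787, 9)) = 23231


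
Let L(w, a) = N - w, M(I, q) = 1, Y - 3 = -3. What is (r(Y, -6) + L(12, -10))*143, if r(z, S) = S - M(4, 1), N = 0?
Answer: -2717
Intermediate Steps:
Y = 0 (Y = 3 - 3 = 0)
r(z, S) = -1 + S (r(z, S) = S - 1*1 = S - 1 = -1 + S)
L(w, a) = -w (L(w, a) = 0 - w = -w)
(r(Y, -6) + L(12, -10))*143 = ((-1 - 6) - 1*12)*143 = (-7 - 12)*143 = -19*143 = -2717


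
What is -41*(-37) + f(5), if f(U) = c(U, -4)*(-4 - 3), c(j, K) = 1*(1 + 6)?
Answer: 1468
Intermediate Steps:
c(j, K) = 7 (c(j, K) = 1*7 = 7)
f(U) = -49 (f(U) = 7*(-4 - 3) = 7*(-7) = -49)
-41*(-37) + f(5) = -41*(-37) - 49 = 1517 - 49 = 1468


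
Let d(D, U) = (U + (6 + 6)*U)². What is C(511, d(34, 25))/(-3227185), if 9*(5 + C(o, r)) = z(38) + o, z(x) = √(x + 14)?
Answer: -466/29044665 - 2*√13/29044665 ≈ -1.6293e-5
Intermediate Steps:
d(D, U) = 169*U² (d(D, U) = (U + 12*U)² = (13*U)² = 169*U²)
z(x) = √(14 + x)
C(o, r) = -5 + o/9 + 2*√13/9 (C(o, r) = -5 + (√(14 + 38) + o)/9 = -5 + (√52 + o)/9 = -5 + (2*√13 + o)/9 = -5 + (o + 2*√13)/9 = -5 + (o/9 + 2*√13/9) = -5 + o/9 + 2*√13/9)
C(511, d(34, 25))/(-3227185) = (-5 + (⅑)*511 + 2*√13/9)/(-3227185) = (-5 + 511/9 + 2*√13/9)*(-1/3227185) = (466/9 + 2*√13/9)*(-1/3227185) = -466/29044665 - 2*√13/29044665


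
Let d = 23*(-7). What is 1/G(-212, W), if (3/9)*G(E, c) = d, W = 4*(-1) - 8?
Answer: -1/483 ≈ -0.0020704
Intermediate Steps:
W = -12 (W = -4 - 8 = -12)
d = -161
G(E, c) = -483 (G(E, c) = 3*(-161) = -483)
1/G(-212, W) = 1/(-483) = -1/483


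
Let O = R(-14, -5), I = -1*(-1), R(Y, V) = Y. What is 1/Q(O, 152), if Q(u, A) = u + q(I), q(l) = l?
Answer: -1/13 ≈ -0.076923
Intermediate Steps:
I = 1
O = -14
Q(u, A) = 1 + u (Q(u, A) = u + 1 = 1 + u)
1/Q(O, 152) = 1/(1 - 14) = 1/(-13) = -1/13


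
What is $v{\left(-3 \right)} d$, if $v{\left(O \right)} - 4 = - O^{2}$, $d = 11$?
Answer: $-55$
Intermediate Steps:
$v{\left(O \right)} = 4 - O^{2}$
$v{\left(-3 \right)} d = \left(4 - \left(-3\right)^{2}\right) 11 = \left(4 - 9\right) 11 = \left(-5\right) 11 = -55$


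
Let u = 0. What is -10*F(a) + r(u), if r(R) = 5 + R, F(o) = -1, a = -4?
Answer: 15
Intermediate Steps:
-10*F(a) + r(u) = -10*(-1) + (5 + 0) = 10 + 5 = 15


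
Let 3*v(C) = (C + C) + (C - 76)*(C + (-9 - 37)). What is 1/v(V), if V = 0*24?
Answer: 3/3496 ≈ 0.00085812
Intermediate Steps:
V = 0
v(C) = 2*C/3 + (-76 + C)*(-46 + C)/3 (v(C) = ((C + C) + (C - 76)*(C + (-9 - 37)))/3 = (2*C + (-76 + C)*(C - 46))/3 = (2*C + (-76 + C)*(-46 + C))/3 = 2*C/3 + (-76 + C)*(-46 + C)/3)
1/v(V) = 1/(3496/3 - 40*0 + (⅓)*0²) = 1/(3496/3 + 0 + (⅓)*0) = 1/(3496/3 + 0 + 0) = 1/(3496/3) = 3/3496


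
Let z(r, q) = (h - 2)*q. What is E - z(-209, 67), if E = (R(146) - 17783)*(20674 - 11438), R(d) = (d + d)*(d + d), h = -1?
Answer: 623254717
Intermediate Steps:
z(r, q) = -3*q (z(r, q) = (-1 - 2)*q = -3*q)
R(d) = 4*d² (R(d) = (2*d)*(2*d) = 4*d²)
E = 623254516 (E = (4*146² - 17783)*(20674 - 11438) = (4*21316 - 17783)*9236 = (85264 - 17783)*9236 = 67481*9236 = 623254516)
E - z(-209, 67) = 623254516 - (-3)*67 = 623254516 - 1*(-201) = 623254516 + 201 = 623254717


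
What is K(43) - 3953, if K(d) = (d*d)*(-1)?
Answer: -5802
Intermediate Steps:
K(d) = -d² (K(d) = d²*(-1) = -d²)
K(43) - 3953 = -1*43² - 3953 = -1*1849 - 3953 = -1849 - 3953 = -5802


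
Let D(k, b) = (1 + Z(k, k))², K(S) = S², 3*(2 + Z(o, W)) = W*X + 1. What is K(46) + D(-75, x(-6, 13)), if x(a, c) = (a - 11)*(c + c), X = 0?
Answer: 19048/9 ≈ 2116.4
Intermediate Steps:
Z(o, W) = -5/3 (Z(o, W) = -2 + (W*0 + 1)/3 = -2 + (0 + 1)/3 = -2 + (⅓)*1 = -2 + ⅓ = -5/3)
x(a, c) = 2*c*(-11 + a) (x(a, c) = (-11 + a)*(2*c) = 2*c*(-11 + a))
D(k, b) = 4/9 (D(k, b) = (1 - 5/3)² = (-⅔)² = 4/9)
K(46) + D(-75, x(-6, 13)) = 46² + 4/9 = 2116 + 4/9 = 19048/9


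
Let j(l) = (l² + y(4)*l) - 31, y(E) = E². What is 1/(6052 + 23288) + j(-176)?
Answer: 825304861/29340 ≈ 28129.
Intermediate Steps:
j(l) = -31 + l² + 16*l (j(l) = (l² + 4²*l) - 31 = (l² + 16*l) - 31 = -31 + l² + 16*l)
1/(6052 + 23288) + j(-176) = 1/(6052 + 23288) + (-31 + (-176)² + 16*(-176)) = 1/29340 + (-31 + 30976 - 2816) = 1/29340 + 28129 = 825304861/29340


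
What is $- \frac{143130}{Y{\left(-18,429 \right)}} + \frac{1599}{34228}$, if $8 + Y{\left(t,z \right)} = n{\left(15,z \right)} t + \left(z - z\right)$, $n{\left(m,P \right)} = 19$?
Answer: $\frac{489961329}{1197980} \approx 408.99$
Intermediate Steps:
$Y{\left(t,z \right)} = -8 + 19 t$ ($Y{\left(t,z \right)} = -8 + \left(19 t + \left(z - z\right)\right) = -8 + \left(19 t + 0\right) = -8 + 19 t$)
$- \frac{143130}{Y{\left(-18,429 \right)}} + \frac{1599}{34228} = - \frac{143130}{-8 + 19 \left(-18\right)} + \frac{1599}{34228} = - \frac{143130}{-8 - 342} + 1599 \cdot \frac{1}{34228} = - \frac{143130}{-350} + \frac{1599}{34228} = \left(-143130\right) \left(- \frac{1}{350}\right) + \frac{1599}{34228} = \frac{14313}{35} + \frac{1599}{34228} = \frac{489961329}{1197980}$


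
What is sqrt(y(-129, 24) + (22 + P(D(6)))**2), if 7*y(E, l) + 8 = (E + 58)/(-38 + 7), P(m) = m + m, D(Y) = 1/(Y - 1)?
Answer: sqrt(589724191)/1085 ≈ 22.382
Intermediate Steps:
D(Y) = 1/(-1 + Y)
P(m) = 2*m
y(E, l) = -306/217 - E/217 (y(E, l) = -8/7 + ((E + 58)/(-38 + 7))/7 = -8/7 + ((58 + E)/(-31))/7 = -8/7 + ((58 + E)*(-1/31))/7 = -8/7 + (-58/31 - E/31)/7 = -8/7 + (-58/217 - E/217) = -306/217 - E/217)
sqrt(y(-129, 24) + (22 + P(D(6)))**2) = sqrt((-306/217 - 1/217*(-129)) + (22 + 2/(-1 + 6))**2) = sqrt((-306/217 + 129/217) + (22 + 2/5)**2) = sqrt(-177/217 + (22 + 2*(1/5))**2) = sqrt(-177/217 + (22 + 2/5)**2) = sqrt(-177/217 + (112/5)**2) = sqrt(-177/217 + 12544/25) = sqrt(2717623/5425) = sqrt(589724191)/1085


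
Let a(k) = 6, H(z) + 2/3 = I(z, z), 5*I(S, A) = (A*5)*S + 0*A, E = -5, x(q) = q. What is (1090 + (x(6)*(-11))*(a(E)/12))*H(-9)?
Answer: 254737/3 ≈ 84912.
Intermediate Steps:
I(S, A) = A*S (I(S, A) = ((A*5)*S + 0*A)/5 = ((5*A)*S + 0)/5 = (5*A*S + 0)/5 = (5*A*S)/5 = A*S)
H(z) = -⅔ + z² (H(z) = -⅔ + z*z = -⅔ + z²)
(1090 + (x(6)*(-11))*(a(E)/12))*H(-9) = (1090 + (6*(-11))*(6/12))*(-⅔ + (-9)²) = (1090 - 396/12)*(-⅔ + 81) = (1090 - 66*½)*(241/3) = (1090 - 33)*(241/3) = 1057*(241/3) = 254737/3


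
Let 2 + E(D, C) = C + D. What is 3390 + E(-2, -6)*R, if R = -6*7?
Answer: 3810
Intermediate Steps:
E(D, C) = -2 + C + D (E(D, C) = -2 + (C + D) = -2 + C + D)
R = -42
3390 + E(-2, -6)*R = 3390 + (-2 - 6 - 2)*(-42) = 3390 - 10*(-42) = 3390 + 420 = 3810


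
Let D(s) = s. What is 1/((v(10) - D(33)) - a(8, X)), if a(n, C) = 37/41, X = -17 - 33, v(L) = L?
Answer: -41/980 ≈ -0.041837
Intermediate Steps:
X = -50
a(n, C) = 37/41 (a(n, C) = 37*(1/41) = 37/41)
1/((v(10) - D(33)) - a(8, X)) = 1/((10 - 1*33) - 1*37/41) = 1/((10 - 33) - 37/41) = 1/(-23 - 37/41) = 1/(-980/41) = -41/980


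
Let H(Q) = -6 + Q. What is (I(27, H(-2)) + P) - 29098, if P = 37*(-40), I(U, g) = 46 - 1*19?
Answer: -30551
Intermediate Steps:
I(U, g) = 27 (I(U, g) = 46 - 19 = 27)
P = -1480
(I(27, H(-2)) + P) - 29098 = (27 - 1480) - 29098 = -1453 - 29098 = -30551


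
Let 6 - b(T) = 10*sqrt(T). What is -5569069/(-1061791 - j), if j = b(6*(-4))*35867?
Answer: 7111662129517/4718171175649 + 3994915956460*I*sqrt(6)/4718171175649 ≈ 1.5073 + 2.074*I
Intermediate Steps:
b(T) = 6 - 10*sqrt(T)
j = 215202 - 717340*I*sqrt(6) (j = (6 - 10*2*I*sqrt(6))*35867 = (6 - 20*I*sqrt(6))*35867 = 215202 - 717340*I*sqrt(6) ≈ 2.152e+5 - 1.7571e+6*I)
-5569069/(-1061791 - j) = -5569069/(-1061791 - (215202 - 717340*I*sqrt(6))) = -5569069/(-1061791 + (-215202 + 717340*I*sqrt(6))) = -5569069/(-1276993 + 717340*I*sqrt(6))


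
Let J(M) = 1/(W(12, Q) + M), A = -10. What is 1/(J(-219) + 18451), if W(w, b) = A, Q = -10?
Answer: 229/4225278 ≈ 5.4198e-5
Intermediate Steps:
W(w, b) = -10
J(M) = 1/(-10 + M)
1/(J(-219) + 18451) = 1/(1/(-10 - 219) + 18451) = 1/(1/(-229) + 18451) = 1/(-1/229 + 18451) = 1/(4225278/229) = 229/4225278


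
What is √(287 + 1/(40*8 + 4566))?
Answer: √6851554738/4886 ≈ 16.941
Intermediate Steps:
√(287 + 1/(40*8 + 4566)) = √(287 + 1/(320 + 4566)) = √(287 + 1/4886) = √(1402283/4886) = √6851554738/4886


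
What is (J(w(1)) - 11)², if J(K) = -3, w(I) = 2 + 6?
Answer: 196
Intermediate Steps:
w(I) = 8
(J(w(1)) - 11)² = (-3 - 11)² = (-14)² = 196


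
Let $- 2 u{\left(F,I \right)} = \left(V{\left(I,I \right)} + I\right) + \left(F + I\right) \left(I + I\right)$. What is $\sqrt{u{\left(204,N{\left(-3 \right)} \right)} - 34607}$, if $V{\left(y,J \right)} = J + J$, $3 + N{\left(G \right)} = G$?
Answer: $i \sqrt{33410} \approx 182.78 i$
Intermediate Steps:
$N{\left(G \right)} = -3 + G$
$V{\left(y,J \right)} = 2 J$
$u{\left(F,I \right)} = - \frac{3 I}{2} - I \left(F + I\right)$ ($u{\left(F,I \right)} = - \frac{\left(2 I + I\right) + \left(F + I\right) \left(I + I\right)}{2} = - \frac{3 I + \left(F + I\right) 2 I}{2} = - \frac{3 I + 2 I \left(F + I\right)}{2} = - \frac{3 I}{2} - I \left(F + I\right)$)
$\sqrt{u{\left(204,N{\left(-3 \right)} \right)} - 34607} = \sqrt{\frac{\left(-3 - 3\right) \left(-3 - 408 - 2 \left(-3 - 3\right)\right)}{2} - 34607} = \sqrt{\frac{1}{2} \left(-6\right) \left(-3 - 408 - -12\right) - 34607} = \sqrt{\frac{1}{2} \left(-6\right) \left(-3 - 408 + 12\right) - 34607} = \sqrt{\frac{1}{2} \left(-6\right) \left(-399\right) - 34607} = \sqrt{1197 - 34607} = \sqrt{-33410} = i \sqrt{33410}$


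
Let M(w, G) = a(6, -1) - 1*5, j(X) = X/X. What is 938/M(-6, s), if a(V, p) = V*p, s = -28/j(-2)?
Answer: -938/11 ≈ -85.273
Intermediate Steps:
j(X) = 1
s = -28 (s = -28/1 = -28*1 = -28)
M(w, G) = -11 (M(w, G) = 6*(-1) - 1*5 = -6 - 5 = -11)
938/M(-6, s) = 938/(-11) = 938*(-1/11) = -938/11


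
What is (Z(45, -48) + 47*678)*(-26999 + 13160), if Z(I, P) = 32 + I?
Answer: -442059177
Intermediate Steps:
(Z(45, -48) + 47*678)*(-26999 + 13160) = ((32 + 45) + 47*678)*(-26999 + 13160) = (77 + 31866)*(-13839) = 31943*(-13839) = -442059177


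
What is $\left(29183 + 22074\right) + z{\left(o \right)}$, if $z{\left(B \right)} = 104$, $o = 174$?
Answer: $51361$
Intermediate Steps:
$\left(29183 + 22074\right) + z{\left(o \right)} = \left(29183 + 22074\right) + 104 = 51257 + 104 = 51361$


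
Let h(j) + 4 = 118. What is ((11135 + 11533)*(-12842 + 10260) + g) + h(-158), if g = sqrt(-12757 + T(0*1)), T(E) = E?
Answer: -58528662 + I*sqrt(12757) ≈ -5.8529e+7 + 112.95*I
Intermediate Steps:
h(j) = 114 (h(j) = -4 + 118 = 114)
g = I*sqrt(12757) (g = sqrt(-12757 + 0*1) = sqrt(-12757 + 0) = sqrt(-12757) = I*sqrt(12757) ≈ 112.95*I)
((11135 + 11533)*(-12842 + 10260) + g) + h(-158) = ((11135 + 11533)*(-12842 + 10260) + I*sqrt(12757)) + 114 = (22668*(-2582) + I*sqrt(12757)) + 114 = (-58528776 + I*sqrt(12757)) + 114 = -58528662 + I*sqrt(12757)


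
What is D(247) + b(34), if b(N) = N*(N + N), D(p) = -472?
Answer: 1840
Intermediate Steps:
b(N) = 2*N² (b(N) = N*(2*N) = 2*N²)
D(247) + b(34) = -472 + 2*34² = -472 + 2*1156 = -472 + 2312 = 1840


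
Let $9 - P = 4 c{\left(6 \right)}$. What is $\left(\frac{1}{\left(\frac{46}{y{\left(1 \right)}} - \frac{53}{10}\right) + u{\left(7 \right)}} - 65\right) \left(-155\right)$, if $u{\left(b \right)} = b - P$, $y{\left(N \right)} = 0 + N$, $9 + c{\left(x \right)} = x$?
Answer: $\frac{2688475}{267} \approx 10069.0$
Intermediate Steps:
$c{\left(x \right)} = -9 + x$
$P = 21$ ($P = 9 - 4 \left(-9 + 6\right) = 9 - 4 \left(-3\right) = 9 - -12 = 9 + 12 = 21$)
$y{\left(N \right)} = N$
$u{\left(b \right)} = -21 + b$ ($u{\left(b \right)} = b - 21 = -21 + b$)
$\left(\frac{1}{\left(\frac{46}{y{\left(1 \right)}} - \frac{53}{10}\right) + u{\left(7 \right)}} - 65\right) \left(-155\right) = \left(\frac{1}{\left(\frac{46}{1} - \frac{53}{10}\right) + \left(-21 + 7\right)} - 65\right) \left(-155\right) = \left(\frac{1}{\left(46 \cdot 1 - \frac{53}{10}\right) - 14} - 65\right) \left(-155\right) = \left(\frac{1}{\left(46 - \frac{53}{10}\right) - 14} - 65\right) \left(-155\right) = \left(\frac{1}{\frac{407}{10} - 14} - 65\right) \left(-155\right) = \left(\frac{1}{\frac{267}{10}} - 65\right) \left(-155\right) = \left(\frac{10}{267} - 65\right) \left(-155\right) = \left(- \frac{17345}{267}\right) \left(-155\right) = \frac{2688475}{267}$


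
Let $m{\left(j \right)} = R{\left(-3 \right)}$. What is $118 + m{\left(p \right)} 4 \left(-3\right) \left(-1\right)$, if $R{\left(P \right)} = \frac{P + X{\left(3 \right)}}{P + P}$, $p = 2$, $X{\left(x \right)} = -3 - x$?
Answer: $136$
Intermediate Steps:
$R{\left(P \right)} = \frac{-6 + P}{2 P}$ ($R{\left(P \right)} = \frac{P - 6}{P + P} = \frac{P - 6}{2 P} = \left(P - 6\right) \frac{1}{2 P} = \left(-6 + P\right) \frac{1}{2 P} = \frac{-6 + P}{2 P}$)
$m{\left(j \right)} = \frac{3}{2}$ ($m{\left(j \right)} = \frac{-6 - 3}{2 \left(-3\right)} = \frac{1}{2} \left(- \frac{1}{3}\right) \left(-9\right) = \frac{3}{2}$)
$118 + m{\left(p \right)} 4 \left(-3\right) \left(-1\right) = 118 + \frac{3 \cdot 4 \left(-3\right) \left(-1\right)}{2} = 118 + \frac{3 \left(\left(-12\right) \left(-1\right)\right)}{2} = 118 + \frac{3}{2} \cdot 12 = 118 + 18 = 136$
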